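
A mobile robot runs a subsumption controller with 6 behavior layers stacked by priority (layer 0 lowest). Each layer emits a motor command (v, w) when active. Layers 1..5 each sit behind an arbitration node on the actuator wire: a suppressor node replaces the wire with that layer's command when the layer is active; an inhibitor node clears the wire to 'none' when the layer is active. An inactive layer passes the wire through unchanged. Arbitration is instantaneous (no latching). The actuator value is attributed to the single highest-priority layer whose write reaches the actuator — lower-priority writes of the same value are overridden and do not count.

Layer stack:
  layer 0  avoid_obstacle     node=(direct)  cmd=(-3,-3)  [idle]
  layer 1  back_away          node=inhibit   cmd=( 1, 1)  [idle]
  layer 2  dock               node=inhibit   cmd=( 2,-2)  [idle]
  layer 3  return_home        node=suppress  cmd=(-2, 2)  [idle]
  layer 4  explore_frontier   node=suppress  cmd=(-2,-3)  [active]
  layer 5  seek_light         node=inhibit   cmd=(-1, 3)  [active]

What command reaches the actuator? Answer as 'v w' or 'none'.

layer 0 (avoid_obstacle) idle — none
layer 1 (back_away) idle — unchanged: none
layer 2 (dock) idle — unchanged: none
layer 3 (return_home) idle — unchanged: none
layer 4 (explore_frontier) active — suppresses: (-2, -3)
layer 5 (seek_light) active — inhibits: none
→ actuator none

none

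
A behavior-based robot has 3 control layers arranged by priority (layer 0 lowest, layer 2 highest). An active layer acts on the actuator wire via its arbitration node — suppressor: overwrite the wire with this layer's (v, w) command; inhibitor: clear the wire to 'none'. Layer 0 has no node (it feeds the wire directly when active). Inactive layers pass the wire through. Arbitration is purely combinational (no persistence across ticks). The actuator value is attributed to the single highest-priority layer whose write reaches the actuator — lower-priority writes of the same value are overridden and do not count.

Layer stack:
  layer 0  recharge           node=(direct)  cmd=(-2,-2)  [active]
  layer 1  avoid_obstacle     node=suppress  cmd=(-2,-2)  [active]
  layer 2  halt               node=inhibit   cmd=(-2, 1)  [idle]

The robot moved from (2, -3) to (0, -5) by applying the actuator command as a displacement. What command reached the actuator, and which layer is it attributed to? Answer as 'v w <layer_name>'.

displacement = (0, -5) − (2, -3) = (-2, -2)
L0 recharge: active, feeds wire = (-2, -2)
L1 avoid_obstacle: active, suppressor → wire = (-2, -2)
L2 halt: idle → wire stays (-2, -2)
actuator = (-2, -2) — from layer 1 (avoid_obstacle)

-2 -2 avoid_obstacle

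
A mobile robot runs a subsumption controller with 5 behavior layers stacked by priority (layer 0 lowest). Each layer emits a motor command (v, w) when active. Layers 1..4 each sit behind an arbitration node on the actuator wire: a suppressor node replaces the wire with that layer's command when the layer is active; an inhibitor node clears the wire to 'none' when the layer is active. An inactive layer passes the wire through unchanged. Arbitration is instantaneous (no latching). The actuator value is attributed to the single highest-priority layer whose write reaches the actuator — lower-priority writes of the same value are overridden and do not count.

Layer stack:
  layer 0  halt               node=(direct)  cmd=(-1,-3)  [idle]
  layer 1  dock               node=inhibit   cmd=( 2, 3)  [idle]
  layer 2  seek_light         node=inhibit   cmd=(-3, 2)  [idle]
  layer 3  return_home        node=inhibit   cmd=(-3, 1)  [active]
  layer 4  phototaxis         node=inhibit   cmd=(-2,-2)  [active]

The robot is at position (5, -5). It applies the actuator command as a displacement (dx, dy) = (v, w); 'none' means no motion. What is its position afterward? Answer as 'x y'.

5 -5

layer 0 (halt) idle — none
layer 1 (dock) idle — unchanged: none
layer 2 (seek_light) idle — unchanged: none
layer 3 (return_home) active — inhibits: none
layer 4 (phototaxis) active — inhibits: none
→ actuator none
position: (5, -5) + none = (5, -5)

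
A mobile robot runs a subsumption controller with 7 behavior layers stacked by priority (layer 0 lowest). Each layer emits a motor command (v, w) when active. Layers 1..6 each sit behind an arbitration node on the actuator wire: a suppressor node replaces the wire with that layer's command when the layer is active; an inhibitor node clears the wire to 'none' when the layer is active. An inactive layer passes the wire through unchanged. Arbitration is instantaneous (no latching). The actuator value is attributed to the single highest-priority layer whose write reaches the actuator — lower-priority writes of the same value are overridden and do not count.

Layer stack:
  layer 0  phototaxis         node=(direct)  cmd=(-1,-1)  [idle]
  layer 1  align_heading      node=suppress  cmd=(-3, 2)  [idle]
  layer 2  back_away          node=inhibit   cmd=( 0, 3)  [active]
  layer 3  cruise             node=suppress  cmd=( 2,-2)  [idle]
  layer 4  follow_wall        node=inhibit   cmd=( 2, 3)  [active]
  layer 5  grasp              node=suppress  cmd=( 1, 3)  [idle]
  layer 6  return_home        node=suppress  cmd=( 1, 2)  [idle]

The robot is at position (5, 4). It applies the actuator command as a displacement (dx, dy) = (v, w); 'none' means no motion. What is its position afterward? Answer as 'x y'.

layer 0 (phototaxis) idle — none
layer 1 (align_heading) idle — unchanged: none
layer 2 (back_away) active — inhibits: none
layer 3 (cruise) idle — unchanged: none
layer 4 (follow_wall) active — inhibits: none
layer 5 (grasp) idle — unchanged: none
layer 6 (return_home) idle — unchanged: none
→ actuator none
position: (5, 4) + none = (5, 4)

5 4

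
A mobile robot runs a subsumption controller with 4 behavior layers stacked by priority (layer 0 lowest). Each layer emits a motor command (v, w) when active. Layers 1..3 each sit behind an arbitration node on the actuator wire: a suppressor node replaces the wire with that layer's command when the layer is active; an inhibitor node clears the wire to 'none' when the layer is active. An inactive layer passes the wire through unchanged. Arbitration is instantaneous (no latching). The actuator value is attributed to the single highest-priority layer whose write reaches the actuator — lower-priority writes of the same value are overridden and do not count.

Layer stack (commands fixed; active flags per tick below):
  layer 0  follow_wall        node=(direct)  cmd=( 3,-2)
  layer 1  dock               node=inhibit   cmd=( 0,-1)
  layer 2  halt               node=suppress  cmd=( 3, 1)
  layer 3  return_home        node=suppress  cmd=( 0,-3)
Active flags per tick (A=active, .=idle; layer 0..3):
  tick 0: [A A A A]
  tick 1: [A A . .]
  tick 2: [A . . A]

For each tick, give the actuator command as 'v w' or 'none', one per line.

tick 0:
  [0] follow_wall on; wire := (3, -2)
  [1] dock on (inhibit); wire := none
  [2] halt on (suppress); wire := (3, 1)
  [3] return_home on (suppress); wire := (0, -3)
  output (0, -3)
tick 1:
  [0] follow_wall on; wire := (3, -2)
  [1] dock on (inhibit); wire := none
  [2] halt off; pass none
  [3] return_home off; pass none
  output none
tick 2:
  [0] follow_wall on; wire := (3, -2)
  [1] dock off; pass (3, -2)
  [2] halt off; pass (3, -2)
  [3] return_home on (suppress); wire := (0, -3)
  output (0, -3)

0 -3
none
0 -3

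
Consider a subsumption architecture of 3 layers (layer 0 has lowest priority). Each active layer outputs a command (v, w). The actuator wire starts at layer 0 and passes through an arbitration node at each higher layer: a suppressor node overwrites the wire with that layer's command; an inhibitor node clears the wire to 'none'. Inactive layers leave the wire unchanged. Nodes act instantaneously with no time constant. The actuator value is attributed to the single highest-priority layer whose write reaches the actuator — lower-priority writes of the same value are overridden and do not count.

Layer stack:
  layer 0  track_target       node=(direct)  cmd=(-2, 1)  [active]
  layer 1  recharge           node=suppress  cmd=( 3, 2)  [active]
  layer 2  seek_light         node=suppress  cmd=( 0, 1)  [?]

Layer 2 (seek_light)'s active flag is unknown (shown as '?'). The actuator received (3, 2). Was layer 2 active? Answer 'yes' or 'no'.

If layer 2 is active=yes:
  actuator would be (0, 1)
If layer 2 is active=no:
  actuator would be (3, 2)
Observed (3, 2), so layer 2 was idle.

no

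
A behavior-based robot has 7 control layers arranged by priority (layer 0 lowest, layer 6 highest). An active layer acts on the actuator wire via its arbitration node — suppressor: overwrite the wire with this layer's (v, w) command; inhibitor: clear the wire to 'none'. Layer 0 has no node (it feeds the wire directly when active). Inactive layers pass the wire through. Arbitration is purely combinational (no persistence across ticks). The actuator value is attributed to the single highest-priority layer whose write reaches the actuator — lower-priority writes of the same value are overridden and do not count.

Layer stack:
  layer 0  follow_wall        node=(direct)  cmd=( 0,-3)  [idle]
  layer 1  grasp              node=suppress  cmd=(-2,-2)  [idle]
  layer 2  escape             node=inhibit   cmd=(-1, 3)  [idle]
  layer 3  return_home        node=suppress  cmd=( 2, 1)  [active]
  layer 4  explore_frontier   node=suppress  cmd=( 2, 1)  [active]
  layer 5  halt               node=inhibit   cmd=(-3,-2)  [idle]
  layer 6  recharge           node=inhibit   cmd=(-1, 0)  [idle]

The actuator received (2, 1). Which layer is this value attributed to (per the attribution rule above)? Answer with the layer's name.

L0 follow_wall: idle → wire = none
L1 grasp: idle → wire stays none
L2 escape: idle → wire stays none
L3 return_home: active, suppressor → wire = (2, 1)
L4 explore_frontier: active, suppressor → wire = (2, 1)
L5 halt: idle → wire stays (2, 1)
L6 recharge: idle → wire stays (2, 1)
actuator = (2, 1)
last writer: layer 4 = explore_frontier

explore_frontier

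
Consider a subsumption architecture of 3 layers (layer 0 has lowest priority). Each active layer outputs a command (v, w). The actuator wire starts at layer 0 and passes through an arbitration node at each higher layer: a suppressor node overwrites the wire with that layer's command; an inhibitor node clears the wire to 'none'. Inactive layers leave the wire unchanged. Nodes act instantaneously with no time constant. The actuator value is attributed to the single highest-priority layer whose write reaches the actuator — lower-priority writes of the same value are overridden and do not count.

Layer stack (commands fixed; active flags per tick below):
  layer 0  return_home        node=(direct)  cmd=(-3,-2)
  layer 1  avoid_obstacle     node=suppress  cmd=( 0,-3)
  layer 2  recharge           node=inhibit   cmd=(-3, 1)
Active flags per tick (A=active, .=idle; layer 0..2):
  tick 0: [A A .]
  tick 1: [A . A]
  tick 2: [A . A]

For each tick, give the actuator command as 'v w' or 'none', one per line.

0 -3
none
none

tick 0:
  [0] return_home on; wire := (-3, -2)
  [1] avoid_obstacle on (suppress); wire := (0, -3)
  [2] recharge off; pass (0, -3)
  output (0, -3)
tick 1:
  [0] return_home on; wire := (-3, -2)
  [1] avoid_obstacle off; pass (-3, -2)
  [2] recharge on (inhibit); wire := none
  output none
tick 2:
  [0] return_home on; wire := (-3, -2)
  [1] avoid_obstacle off; pass (-3, -2)
  [2] recharge on (inhibit); wire := none
  output none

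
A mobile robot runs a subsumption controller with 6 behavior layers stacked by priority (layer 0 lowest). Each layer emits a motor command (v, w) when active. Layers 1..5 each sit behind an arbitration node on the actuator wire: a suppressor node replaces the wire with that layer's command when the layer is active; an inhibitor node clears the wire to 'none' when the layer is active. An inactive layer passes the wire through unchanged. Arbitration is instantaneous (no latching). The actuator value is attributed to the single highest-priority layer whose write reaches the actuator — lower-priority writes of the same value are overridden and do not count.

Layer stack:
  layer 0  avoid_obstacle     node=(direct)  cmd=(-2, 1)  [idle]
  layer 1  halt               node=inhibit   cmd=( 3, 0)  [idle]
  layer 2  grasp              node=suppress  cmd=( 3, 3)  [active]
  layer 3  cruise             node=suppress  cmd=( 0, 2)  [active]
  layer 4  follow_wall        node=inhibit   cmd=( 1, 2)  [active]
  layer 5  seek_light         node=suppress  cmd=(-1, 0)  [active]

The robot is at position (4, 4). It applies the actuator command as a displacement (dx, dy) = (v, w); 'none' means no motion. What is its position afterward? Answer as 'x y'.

3 4

L0 avoid_obstacle: idle → wire = none
L1 halt: idle → wire stays none
L2 grasp: active, suppressor → wire = (3, 3)
L3 cruise: active, suppressor → wire = (0, 2)
L4 follow_wall: active, inhibitor → wire = none
L5 seek_light: active, suppressor → wire = (-1, 0)
actuator = (-1, 0)
position: (4, 4) + (-1, 0) = (3, 4)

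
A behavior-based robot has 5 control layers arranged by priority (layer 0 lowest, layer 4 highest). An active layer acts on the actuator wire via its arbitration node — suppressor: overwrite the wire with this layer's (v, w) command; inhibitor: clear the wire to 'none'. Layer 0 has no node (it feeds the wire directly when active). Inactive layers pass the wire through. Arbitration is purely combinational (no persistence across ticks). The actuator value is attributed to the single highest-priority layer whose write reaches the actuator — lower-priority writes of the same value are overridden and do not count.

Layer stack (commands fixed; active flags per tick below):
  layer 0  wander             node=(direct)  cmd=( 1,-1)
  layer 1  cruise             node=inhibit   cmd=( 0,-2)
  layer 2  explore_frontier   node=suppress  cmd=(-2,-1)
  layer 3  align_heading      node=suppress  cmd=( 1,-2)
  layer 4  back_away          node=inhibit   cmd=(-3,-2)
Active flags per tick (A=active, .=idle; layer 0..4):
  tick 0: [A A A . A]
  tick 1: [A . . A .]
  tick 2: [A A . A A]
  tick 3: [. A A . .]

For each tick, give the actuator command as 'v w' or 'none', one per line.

tick 0:
  L0 wander: active, feeds wire = (1, -1)
  L1 cruise: active, inhibitor → wire = none
  L2 explore_frontier: active, suppressor → wire = (-2, -1)
  L3 align_heading: idle → wire stays (-2, -1)
  L4 back_away: active, inhibitor → wire = none
  actuator = none
tick 1:
  L0 wander: active, feeds wire = (1, -1)
  L1 cruise: idle → wire stays (1, -1)
  L2 explore_frontier: idle → wire stays (1, -1)
  L3 align_heading: active, suppressor → wire = (1, -2)
  L4 back_away: idle → wire stays (1, -2)
  actuator = (1, -2)
tick 2:
  L0 wander: active, feeds wire = (1, -1)
  L1 cruise: active, inhibitor → wire = none
  L2 explore_frontier: idle → wire stays none
  L3 align_heading: active, suppressor → wire = (1, -2)
  L4 back_away: active, inhibitor → wire = none
  actuator = none
tick 3:
  L0 wander: idle → wire = none
  L1 cruise: active, inhibitor → wire = none
  L2 explore_frontier: active, suppressor → wire = (-2, -1)
  L3 align_heading: idle → wire stays (-2, -1)
  L4 back_away: idle → wire stays (-2, -1)
  actuator = (-2, -1)

none
1 -2
none
-2 -1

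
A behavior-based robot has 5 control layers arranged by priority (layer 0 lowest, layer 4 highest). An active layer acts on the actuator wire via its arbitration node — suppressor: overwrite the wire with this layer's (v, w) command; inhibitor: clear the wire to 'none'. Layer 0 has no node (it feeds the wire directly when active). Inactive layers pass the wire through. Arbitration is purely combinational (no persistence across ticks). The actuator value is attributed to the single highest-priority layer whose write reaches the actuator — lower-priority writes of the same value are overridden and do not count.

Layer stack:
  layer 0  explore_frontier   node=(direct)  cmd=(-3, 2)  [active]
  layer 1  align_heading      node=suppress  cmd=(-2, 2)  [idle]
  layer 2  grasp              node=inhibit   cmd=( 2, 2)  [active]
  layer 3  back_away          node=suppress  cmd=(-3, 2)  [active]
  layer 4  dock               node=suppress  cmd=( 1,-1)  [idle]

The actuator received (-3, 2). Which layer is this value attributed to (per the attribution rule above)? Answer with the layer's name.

back_away

[0] explore_frontier on; wire := (-3, 2)
[1] align_heading off; pass (-3, 2)
[2] grasp on (inhibit); wire := none
[3] back_away on (suppress); wire := (-3, 2)
[4] dock off; pass (-3, 2)
output (-3, 2)
last writer: layer 3 = back_away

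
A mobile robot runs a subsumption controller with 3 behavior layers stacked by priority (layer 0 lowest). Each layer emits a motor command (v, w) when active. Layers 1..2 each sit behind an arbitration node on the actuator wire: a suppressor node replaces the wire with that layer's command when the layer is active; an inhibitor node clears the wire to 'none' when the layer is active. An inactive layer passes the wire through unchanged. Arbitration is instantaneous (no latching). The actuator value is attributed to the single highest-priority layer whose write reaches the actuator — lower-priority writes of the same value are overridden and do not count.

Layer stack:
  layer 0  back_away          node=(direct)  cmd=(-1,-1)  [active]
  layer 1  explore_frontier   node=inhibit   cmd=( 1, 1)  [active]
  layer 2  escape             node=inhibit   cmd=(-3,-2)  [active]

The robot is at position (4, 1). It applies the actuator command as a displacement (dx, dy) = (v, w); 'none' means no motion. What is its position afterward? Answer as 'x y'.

L0 back_away: active, feeds wire = (-1, -1)
L1 explore_frontier: active, inhibitor → wire = none
L2 escape: active, inhibitor → wire = none
actuator = none
position: (4, 1) + none = (4, 1)

4 1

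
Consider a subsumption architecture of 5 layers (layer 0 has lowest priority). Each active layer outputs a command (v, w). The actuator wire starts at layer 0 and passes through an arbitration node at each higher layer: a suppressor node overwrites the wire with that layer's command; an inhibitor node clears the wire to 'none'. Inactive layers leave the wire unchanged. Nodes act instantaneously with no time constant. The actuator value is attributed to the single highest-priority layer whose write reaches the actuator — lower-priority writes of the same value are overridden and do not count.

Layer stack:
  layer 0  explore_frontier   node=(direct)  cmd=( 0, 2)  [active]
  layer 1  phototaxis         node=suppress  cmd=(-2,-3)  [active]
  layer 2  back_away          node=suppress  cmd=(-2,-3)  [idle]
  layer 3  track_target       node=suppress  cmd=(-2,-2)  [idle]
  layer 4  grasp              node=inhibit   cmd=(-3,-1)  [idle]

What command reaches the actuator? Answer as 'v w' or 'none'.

[0] explore_frontier on; wire := (0, 2)
[1] phototaxis on (suppress); wire := (-2, -3)
[2] back_away off; pass (-2, -3)
[3] track_target off; pass (-2, -3)
[4] grasp off; pass (-2, -3)
output (-2, -3)

-2 -3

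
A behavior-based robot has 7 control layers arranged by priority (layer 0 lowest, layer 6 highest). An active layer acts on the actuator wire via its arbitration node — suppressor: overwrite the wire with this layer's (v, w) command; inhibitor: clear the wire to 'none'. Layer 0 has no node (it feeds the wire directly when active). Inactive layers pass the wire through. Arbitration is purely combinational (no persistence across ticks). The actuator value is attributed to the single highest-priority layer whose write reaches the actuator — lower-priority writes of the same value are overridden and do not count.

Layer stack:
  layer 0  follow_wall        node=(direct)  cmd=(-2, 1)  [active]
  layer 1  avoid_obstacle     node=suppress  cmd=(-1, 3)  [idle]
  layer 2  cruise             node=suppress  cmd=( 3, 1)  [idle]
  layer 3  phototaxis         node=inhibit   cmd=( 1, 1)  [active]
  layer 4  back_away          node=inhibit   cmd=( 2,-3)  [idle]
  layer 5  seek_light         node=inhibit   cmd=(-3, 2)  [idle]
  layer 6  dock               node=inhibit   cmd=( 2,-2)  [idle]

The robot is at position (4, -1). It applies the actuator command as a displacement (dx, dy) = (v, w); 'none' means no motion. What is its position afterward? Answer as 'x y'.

layer 0 (follow_wall) active — direct: (-2, 1)
layer 1 (avoid_obstacle) idle — unchanged: (-2, 1)
layer 2 (cruise) idle — unchanged: (-2, 1)
layer 3 (phototaxis) active — inhibits: none
layer 4 (back_away) idle — unchanged: none
layer 5 (seek_light) idle — unchanged: none
layer 6 (dock) idle — unchanged: none
→ actuator none
position: (4, -1) + none = (4, -1)

4 -1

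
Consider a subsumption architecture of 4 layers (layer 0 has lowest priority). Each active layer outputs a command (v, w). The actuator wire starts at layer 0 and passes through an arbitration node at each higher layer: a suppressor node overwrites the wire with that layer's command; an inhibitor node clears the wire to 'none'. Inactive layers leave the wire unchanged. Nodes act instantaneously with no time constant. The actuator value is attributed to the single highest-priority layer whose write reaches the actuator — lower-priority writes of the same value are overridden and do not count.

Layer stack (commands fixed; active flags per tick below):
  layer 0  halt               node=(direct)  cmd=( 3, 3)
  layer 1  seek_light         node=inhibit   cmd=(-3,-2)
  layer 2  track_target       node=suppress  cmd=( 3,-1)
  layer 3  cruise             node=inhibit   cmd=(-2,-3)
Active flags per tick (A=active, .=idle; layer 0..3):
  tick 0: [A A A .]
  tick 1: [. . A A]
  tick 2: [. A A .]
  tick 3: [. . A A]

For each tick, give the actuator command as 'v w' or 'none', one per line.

3 -1
none
3 -1
none

tick 0:
  layer 0 (halt) active — direct: (3, 3)
  layer 1 (seek_light) active — inhibits: none
  layer 2 (track_target) active — suppresses: (3, -1)
  layer 3 (cruise) idle — unchanged: (3, -1)
  → actuator (3, -1)
tick 1:
  layer 0 (halt) idle — none
  layer 1 (seek_light) idle — unchanged: none
  layer 2 (track_target) active — suppresses: (3, -1)
  layer 3 (cruise) active — inhibits: none
  → actuator none
tick 2:
  layer 0 (halt) idle — none
  layer 1 (seek_light) active — inhibits: none
  layer 2 (track_target) active — suppresses: (3, -1)
  layer 3 (cruise) idle — unchanged: (3, -1)
  → actuator (3, -1)
tick 3:
  layer 0 (halt) idle — none
  layer 1 (seek_light) idle — unchanged: none
  layer 2 (track_target) active — suppresses: (3, -1)
  layer 3 (cruise) active — inhibits: none
  → actuator none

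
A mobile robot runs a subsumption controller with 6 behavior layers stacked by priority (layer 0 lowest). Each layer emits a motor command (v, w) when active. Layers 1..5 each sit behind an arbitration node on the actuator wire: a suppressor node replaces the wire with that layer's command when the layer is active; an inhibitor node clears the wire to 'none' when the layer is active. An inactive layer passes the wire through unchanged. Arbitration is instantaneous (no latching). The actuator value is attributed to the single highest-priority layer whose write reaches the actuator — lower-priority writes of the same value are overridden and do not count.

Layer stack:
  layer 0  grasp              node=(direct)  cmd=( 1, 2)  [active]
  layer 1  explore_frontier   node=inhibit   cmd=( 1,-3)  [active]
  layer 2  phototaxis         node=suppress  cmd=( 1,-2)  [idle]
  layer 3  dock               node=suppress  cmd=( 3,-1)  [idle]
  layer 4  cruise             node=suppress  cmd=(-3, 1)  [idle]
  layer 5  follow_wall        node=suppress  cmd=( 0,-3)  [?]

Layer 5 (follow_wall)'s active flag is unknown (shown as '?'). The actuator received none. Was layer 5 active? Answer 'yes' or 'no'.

If layer 5 is active=yes:
  actuator would be (0, -3)
If layer 5 is active=no:
  actuator would be none
Observed none, so layer 5 was idle.

no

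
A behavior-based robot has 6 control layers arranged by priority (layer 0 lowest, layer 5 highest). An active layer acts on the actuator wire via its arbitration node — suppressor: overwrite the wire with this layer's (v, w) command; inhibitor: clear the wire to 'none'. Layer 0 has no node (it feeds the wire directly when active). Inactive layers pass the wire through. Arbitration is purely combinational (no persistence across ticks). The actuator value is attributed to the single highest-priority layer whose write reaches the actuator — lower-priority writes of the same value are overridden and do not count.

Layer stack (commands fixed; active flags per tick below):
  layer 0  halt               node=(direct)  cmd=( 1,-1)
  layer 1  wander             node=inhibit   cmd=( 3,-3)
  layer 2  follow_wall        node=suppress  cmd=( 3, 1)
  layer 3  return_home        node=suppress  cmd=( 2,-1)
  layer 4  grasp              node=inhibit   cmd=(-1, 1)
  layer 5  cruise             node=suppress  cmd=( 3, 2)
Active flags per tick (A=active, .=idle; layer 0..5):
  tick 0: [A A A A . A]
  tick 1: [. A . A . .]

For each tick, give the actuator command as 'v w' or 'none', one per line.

tick 0:
  layer 0 (halt) active — direct: (1, -1)
  layer 1 (wander) active — inhibits: none
  layer 2 (follow_wall) active — suppresses: (3, 1)
  layer 3 (return_home) active — suppresses: (2, -1)
  layer 4 (grasp) idle — unchanged: (2, -1)
  layer 5 (cruise) active — suppresses: (3, 2)
  → actuator (3, 2)
tick 1:
  layer 0 (halt) idle — none
  layer 1 (wander) active — inhibits: none
  layer 2 (follow_wall) idle — unchanged: none
  layer 3 (return_home) active — suppresses: (2, -1)
  layer 4 (grasp) idle — unchanged: (2, -1)
  layer 5 (cruise) idle — unchanged: (2, -1)
  → actuator (2, -1)

3 2
2 -1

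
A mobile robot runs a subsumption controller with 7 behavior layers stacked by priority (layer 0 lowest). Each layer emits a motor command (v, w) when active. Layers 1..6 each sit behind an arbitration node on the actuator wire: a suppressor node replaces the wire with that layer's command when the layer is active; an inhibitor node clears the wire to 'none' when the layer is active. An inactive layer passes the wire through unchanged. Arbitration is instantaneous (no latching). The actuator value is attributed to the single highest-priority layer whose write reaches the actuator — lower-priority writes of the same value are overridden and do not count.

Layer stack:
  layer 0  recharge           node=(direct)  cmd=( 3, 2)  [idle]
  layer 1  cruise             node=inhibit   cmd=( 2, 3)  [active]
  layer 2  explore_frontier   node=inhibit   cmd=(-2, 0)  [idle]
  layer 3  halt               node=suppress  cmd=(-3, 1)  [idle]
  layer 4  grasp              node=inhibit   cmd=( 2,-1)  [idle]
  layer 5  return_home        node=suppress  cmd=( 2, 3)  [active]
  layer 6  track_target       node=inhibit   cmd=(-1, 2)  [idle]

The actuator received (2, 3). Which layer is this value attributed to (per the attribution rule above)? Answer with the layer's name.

L0 recharge: idle → wire = none
L1 cruise: active, inhibitor → wire = none
L2 explore_frontier: idle → wire stays none
L3 halt: idle → wire stays none
L4 grasp: idle → wire stays none
L5 return_home: active, suppressor → wire = (2, 3)
L6 track_target: idle → wire stays (2, 3)
actuator = (2, 3)
last writer: layer 5 = return_home

return_home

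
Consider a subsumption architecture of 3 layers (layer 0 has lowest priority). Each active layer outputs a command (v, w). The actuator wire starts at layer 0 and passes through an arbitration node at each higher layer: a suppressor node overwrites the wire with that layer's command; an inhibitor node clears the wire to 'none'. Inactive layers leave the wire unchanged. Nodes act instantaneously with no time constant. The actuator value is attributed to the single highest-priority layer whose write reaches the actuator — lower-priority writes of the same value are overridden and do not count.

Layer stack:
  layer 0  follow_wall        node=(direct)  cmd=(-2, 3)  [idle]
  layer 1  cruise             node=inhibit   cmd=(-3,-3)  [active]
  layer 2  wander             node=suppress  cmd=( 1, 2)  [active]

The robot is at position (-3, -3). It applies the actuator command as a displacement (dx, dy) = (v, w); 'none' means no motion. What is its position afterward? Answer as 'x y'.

-2 -1

L0 follow_wall: idle → wire = none
L1 cruise: active, inhibitor → wire = none
L2 wander: active, suppressor → wire = (1, 2)
actuator = (1, 2)
position: (-3, -3) + (1, 2) = (-2, -1)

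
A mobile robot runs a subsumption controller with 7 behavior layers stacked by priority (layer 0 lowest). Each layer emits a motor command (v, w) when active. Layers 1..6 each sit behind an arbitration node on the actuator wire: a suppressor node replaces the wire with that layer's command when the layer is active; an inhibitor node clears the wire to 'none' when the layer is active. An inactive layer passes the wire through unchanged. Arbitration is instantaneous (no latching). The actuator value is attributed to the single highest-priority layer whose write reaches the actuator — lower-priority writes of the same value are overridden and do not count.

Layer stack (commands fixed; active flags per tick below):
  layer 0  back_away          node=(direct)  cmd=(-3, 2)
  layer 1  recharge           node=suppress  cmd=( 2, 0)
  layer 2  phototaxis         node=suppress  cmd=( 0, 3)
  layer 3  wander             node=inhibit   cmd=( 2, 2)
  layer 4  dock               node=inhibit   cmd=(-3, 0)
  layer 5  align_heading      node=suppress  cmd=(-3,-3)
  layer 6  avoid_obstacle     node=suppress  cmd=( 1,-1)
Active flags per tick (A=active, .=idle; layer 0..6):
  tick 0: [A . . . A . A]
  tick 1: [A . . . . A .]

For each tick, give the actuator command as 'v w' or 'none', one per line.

tick 0:
  [0] back_away on; wire := (-3, 2)
  [1] recharge off; pass (-3, 2)
  [2] phototaxis off; pass (-3, 2)
  [3] wander off; pass (-3, 2)
  [4] dock on (inhibit); wire := none
  [5] align_heading off; pass none
  [6] avoid_obstacle on (suppress); wire := (1, -1)
  output (1, -1)
tick 1:
  [0] back_away on; wire := (-3, 2)
  [1] recharge off; pass (-3, 2)
  [2] phototaxis off; pass (-3, 2)
  [3] wander off; pass (-3, 2)
  [4] dock off; pass (-3, 2)
  [5] align_heading on (suppress); wire := (-3, -3)
  [6] avoid_obstacle off; pass (-3, -3)
  output (-3, -3)

1 -1
-3 -3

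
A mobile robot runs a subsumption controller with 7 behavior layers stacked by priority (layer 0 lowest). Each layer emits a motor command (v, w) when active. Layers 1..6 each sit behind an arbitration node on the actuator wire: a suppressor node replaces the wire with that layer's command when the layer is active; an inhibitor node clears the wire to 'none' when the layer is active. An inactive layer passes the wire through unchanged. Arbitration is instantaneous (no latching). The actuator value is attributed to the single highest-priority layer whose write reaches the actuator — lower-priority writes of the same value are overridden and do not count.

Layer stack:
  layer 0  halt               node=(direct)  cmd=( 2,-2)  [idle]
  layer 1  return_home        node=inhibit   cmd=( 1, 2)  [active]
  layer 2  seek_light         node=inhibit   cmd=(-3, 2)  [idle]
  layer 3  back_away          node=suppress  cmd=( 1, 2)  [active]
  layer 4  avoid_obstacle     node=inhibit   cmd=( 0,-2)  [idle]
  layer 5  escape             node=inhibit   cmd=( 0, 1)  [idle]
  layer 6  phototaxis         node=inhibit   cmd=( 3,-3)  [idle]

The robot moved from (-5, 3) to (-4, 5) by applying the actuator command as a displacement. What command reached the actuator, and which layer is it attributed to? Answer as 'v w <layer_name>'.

displacement = (-4, 5) − (-5, 3) = (1, 2)
[0] halt off; wire := none
[1] return_home on (inhibit); wire := none
[2] seek_light off; pass none
[3] back_away on (suppress); wire := (1, 2)
[4] avoid_obstacle off; pass (1, 2)
[5] escape off; pass (1, 2)
[6] phototaxis off; pass (1, 2)
output (1, 2) — from layer 3 (back_away)

1 2 back_away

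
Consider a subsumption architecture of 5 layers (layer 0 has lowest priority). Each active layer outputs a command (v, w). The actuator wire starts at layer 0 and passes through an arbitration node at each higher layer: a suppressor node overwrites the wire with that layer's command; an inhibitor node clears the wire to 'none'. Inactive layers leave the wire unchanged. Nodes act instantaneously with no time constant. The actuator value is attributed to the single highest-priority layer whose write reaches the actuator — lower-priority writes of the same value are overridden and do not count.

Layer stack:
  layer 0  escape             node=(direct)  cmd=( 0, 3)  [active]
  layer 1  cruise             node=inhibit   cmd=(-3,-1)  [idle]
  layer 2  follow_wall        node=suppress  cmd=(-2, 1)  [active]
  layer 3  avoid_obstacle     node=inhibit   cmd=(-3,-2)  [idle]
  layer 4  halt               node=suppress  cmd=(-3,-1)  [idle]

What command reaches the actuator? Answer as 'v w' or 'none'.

-2 1

layer 0 (escape) active — direct: (0, 3)
layer 1 (cruise) idle — unchanged: (0, 3)
layer 2 (follow_wall) active — suppresses: (-2, 1)
layer 3 (avoid_obstacle) idle — unchanged: (-2, 1)
layer 4 (halt) idle — unchanged: (-2, 1)
→ actuator (-2, 1)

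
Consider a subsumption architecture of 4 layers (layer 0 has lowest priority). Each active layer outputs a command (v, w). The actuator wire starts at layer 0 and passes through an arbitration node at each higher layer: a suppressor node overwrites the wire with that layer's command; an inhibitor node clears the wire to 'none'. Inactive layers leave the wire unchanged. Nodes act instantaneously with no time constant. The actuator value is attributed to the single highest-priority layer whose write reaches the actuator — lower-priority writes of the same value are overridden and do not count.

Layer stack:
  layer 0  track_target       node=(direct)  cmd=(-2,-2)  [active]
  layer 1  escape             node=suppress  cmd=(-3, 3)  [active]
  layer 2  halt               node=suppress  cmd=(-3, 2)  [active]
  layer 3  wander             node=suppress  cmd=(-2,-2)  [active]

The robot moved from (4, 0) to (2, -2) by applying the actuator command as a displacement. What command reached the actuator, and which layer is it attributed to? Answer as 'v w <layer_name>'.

displacement = (2, -2) − (4, 0) = (-2, -2)
layer 0 (track_target) active — direct: (-2, -2)
layer 1 (escape) active — suppresses: (-3, 3)
layer 2 (halt) active — suppresses: (-3, 2)
layer 3 (wander) active — suppresses: (-2, -2)
→ actuator (-2, -2) — from layer 3 (wander)

-2 -2 wander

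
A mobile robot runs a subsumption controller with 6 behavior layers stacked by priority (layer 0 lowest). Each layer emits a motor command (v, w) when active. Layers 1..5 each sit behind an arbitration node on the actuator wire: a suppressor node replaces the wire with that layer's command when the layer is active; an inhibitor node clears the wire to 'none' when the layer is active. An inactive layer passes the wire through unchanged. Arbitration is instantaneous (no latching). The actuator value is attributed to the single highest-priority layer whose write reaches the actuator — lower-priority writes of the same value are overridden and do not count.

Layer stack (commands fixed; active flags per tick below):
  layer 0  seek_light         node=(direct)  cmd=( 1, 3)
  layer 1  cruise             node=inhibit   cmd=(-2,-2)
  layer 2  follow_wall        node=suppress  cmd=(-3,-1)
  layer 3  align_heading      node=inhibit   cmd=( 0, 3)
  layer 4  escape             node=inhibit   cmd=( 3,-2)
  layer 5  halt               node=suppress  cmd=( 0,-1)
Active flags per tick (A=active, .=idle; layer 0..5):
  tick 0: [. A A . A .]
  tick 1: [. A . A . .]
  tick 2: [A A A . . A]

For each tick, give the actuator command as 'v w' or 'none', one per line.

none
none
0 -1

tick 0:
  L0 seek_light: idle → wire = none
  L1 cruise: active, inhibitor → wire = none
  L2 follow_wall: active, suppressor → wire = (-3, -1)
  L3 align_heading: idle → wire stays (-3, -1)
  L4 escape: active, inhibitor → wire = none
  L5 halt: idle → wire stays none
  actuator = none
tick 1:
  L0 seek_light: idle → wire = none
  L1 cruise: active, inhibitor → wire = none
  L2 follow_wall: idle → wire stays none
  L3 align_heading: active, inhibitor → wire = none
  L4 escape: idle → wire stays none
  L5 halt: idle → wire stays none
  actuator = none
tick 2:
  L0 seek_light: active, feeds wire = (1, 3)
  L1 cruise: active, inhibitor → wire = none
  L2 follow_wall: active, suppressor → wire = (-3, -1)
  L3 align_heading: idle → wire stays (-3, -1)
  L4 escape: idle → wire stays (-3, -1)
  L5 halt: active, suppressor → wire = (0, -1)
  actuator = (0, -1)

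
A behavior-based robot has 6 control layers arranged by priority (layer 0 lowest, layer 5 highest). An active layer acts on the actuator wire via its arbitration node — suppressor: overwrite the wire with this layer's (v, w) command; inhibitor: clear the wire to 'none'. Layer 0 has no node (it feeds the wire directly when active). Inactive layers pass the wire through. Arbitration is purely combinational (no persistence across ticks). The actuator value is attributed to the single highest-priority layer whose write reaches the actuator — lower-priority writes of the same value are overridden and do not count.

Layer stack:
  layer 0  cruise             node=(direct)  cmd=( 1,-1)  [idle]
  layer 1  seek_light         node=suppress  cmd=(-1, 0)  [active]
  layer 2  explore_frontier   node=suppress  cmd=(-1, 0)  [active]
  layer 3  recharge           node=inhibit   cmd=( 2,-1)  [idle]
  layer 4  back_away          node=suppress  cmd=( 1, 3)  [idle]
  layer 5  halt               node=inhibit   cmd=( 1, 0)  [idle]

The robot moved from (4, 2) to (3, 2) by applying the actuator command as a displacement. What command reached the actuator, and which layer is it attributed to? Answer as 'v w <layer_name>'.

-1 0 explore_frontier

displacement = (3, 2) − (4, 2) = (-1, 0)
[0] cruise off; wire := none
[1] seek_light on (suppress); wire := (-1, 0)
[2] explore_frontier on (suppress); wire := (-1, 0)
[3] recharge off; pass (-1, 0)
[4] back_away off; pass (-1, 0)
[5] halt off; pass (-1, 0)
output (-1, 0) — from layer 2 (explore_frontier)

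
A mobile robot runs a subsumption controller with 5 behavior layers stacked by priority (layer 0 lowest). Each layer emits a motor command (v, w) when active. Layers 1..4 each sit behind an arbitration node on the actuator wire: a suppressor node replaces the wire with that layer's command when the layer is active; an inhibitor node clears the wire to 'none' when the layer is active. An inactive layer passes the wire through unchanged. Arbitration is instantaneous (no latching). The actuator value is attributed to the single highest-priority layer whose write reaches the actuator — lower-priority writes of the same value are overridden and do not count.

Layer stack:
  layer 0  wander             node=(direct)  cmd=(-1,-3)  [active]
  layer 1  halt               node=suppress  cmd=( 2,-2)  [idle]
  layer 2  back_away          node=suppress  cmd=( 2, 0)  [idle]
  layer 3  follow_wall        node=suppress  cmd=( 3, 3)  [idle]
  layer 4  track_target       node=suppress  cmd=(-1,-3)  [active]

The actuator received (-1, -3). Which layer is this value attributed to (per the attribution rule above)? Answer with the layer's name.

track_target

[0] wander on; wire := (-1, -3)
[1] halt off; pass (-1, -3)
[2] back_away off; pass (-1, -3)
[3] follow_wall off; pass (-1, -3)
[4] track_target on (suppress); wire := (-1, -3)
output (-1, -3)
last writer: layer 4 = track_target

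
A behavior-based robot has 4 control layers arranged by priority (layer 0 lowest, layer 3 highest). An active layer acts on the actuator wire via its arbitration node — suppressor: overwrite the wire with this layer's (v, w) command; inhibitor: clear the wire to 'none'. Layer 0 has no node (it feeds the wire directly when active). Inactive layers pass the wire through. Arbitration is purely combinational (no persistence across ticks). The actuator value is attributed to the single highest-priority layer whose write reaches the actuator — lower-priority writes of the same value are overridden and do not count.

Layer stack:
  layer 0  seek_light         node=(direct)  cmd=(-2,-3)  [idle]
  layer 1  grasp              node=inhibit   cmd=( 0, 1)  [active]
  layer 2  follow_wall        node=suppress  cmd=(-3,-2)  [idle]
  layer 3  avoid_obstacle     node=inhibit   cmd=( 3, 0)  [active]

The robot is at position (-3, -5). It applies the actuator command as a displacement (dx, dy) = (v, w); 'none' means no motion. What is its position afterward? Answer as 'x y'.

-3 -5

[0] seek_light off; wire := none
[1] grasp on (inhibit); wire := none
[2] follow_wall off; pass none
[3] avoid_obstacle on (inhibit); wire := none
output none
position: (-3, -5) + none = (-3, -5)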